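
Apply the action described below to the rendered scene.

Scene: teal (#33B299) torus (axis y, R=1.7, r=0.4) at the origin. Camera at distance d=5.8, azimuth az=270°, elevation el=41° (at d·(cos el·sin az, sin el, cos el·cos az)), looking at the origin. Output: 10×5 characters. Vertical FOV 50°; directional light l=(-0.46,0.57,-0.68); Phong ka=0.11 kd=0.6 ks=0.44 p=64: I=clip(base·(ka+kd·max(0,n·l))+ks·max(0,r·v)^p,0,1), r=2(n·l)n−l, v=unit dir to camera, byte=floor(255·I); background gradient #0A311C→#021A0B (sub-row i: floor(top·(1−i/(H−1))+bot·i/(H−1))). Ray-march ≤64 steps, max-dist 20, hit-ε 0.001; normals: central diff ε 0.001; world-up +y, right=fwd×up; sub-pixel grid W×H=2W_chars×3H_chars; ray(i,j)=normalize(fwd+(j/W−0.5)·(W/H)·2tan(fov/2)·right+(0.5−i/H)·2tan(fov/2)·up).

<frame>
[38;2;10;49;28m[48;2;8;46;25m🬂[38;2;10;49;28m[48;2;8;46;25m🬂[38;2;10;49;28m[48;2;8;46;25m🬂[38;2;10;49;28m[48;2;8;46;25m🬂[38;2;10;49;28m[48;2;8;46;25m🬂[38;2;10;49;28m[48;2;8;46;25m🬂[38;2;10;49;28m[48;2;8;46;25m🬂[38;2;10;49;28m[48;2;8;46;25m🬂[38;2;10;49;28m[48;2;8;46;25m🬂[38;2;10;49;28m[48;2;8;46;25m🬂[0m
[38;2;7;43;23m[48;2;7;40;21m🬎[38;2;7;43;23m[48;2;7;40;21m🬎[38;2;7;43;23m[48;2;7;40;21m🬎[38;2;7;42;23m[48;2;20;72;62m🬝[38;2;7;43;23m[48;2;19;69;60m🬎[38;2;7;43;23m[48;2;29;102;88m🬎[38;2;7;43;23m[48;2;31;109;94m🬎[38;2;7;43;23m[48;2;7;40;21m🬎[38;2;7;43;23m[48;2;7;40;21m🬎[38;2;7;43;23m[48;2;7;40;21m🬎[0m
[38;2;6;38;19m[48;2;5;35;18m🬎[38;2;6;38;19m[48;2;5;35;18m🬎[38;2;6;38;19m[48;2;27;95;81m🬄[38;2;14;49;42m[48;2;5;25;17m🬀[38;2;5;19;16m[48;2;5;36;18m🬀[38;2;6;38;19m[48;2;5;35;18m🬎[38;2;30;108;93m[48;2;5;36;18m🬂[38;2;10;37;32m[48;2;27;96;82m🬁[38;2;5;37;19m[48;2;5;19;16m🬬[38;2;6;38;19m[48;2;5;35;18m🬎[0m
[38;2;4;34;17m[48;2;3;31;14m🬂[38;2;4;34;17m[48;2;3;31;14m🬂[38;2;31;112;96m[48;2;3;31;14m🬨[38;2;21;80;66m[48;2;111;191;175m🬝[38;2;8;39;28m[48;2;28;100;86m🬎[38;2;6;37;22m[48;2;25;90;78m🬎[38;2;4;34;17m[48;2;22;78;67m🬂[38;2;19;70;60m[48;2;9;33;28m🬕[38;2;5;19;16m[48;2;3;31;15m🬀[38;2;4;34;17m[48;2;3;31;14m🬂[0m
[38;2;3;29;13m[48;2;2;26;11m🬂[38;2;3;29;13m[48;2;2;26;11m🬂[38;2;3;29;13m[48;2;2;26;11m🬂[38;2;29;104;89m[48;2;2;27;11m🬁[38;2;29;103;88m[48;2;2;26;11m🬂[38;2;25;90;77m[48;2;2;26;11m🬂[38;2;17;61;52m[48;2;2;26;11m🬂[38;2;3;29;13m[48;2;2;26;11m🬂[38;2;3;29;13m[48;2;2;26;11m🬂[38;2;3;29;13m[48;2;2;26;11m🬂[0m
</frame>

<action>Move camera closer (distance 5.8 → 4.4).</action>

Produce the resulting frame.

<frame>
[38;2;10;49;28m[48;2;8;46;25m🬂[38;2;10;49;28m[48;2;8;46;25m🬂[38;2;10;49;28m[48;2;8;46;25m🬂[38;2;10;49;28m[48;2;8;46;25m🬂[38;2;10;49;28m[48;2;8;46;25m🬂[38;2;10;49;28m[48;2;8;46;25m🬂[38;2;10;49;28m[48;2;8;46;25m🬂[38;2;10;49;28m[48;2;8;46;25m🬂[38;2;10;49;28m[48;2;8;46;25m🬂[38;2;10;49;28m[48;2;8;46;25m🬂[0m
[38;2;7;43;23m[48;2;7;40;21m🬎[38;2;7;43;23m[48;2;7;40;21m🬎[38;2;9;47;29m[48;2;27;96;82m🬬[38;2;22;78;67m[48;2;9;41;28m🬋[38;2;10;43;30m[48;2;23;81;69m🬰[38;2;11;51;34m[48;2;27;96;83m🬒[38;2;8;44;24m[48;2;32;111;96m🬂[38;2;10;49;32m[48;2;32;112;96m🬎[38;2;7;42;23m[48;2;8;30;26m🬬[38;2;7;43;23m[48;2;7;40;21m🬎[0m
[38;2;6;38;19m[48;2;5;35;18m🬎[38;2;6;38;19m[48;2;27;98;84m🬄[38;2;17;61;53m[48;2;6;24;21m🬀[38;2;5;19;16m[48;2;5;36;18m🬂[38;2;6;38;19m[48;2;5;35;18m🬎[38;2;6;38;19m[48;2;5;35;18m🬎[38;2;21;76;65m[48;2;5;36;18m🬁[38;2;31;110;94m[48;2;5;36;18m🬨[38;2;9;33;29m[48;2;25;89;77m🬁[38;2;5;37;19m[48;2;7;27;23m🬬[0m
[38;2;4;34;17m[48;2;3;31;14m🬂[38;2;32;114;98m[48;2;3;30;14m🬬[38;2;11;40;34m[48;2;26;92;79m🬊[38;2;4;29;16m[48;2;16;59;50m🬎[38;2;8;28;24m[48;2;3;32;15m🬏[38;2;4;34;17m[48;2;3;31;14m🬂[38;2;4;33;16m[48;2;16;60;51m🬎[38;2;4;34;17m[48;2;21;76;65m🬀[38;2;22;78;67m[48;2;17;61;52m🬕[38;2;9;31;27m[48;2;3;31;15m🬄[0m
[38;2;3;29;13m[48;2;2;26;11m🬂[38;2;35;123;105m[48;2;2;27;11m🬁[38;2;33;114;98m[48;2;2;26;11m🬬[38;2;30;103;89m[48;2;97;178;162m🬸[38;2;22;81;69m[48;2;29;101;87m🬂[38;2;22;78;67m[48;2;26;93;80m🬂[38;2;24;86;74m[48;2;22;80;69m🬚[38;2;20;74;63m[48;2;12;42;36m🬝[38;2;15;55;47m[48;2;4;29;16m🬄[38;2;3;29;13m[48;2;2;26;11m🬂[0m
</frame>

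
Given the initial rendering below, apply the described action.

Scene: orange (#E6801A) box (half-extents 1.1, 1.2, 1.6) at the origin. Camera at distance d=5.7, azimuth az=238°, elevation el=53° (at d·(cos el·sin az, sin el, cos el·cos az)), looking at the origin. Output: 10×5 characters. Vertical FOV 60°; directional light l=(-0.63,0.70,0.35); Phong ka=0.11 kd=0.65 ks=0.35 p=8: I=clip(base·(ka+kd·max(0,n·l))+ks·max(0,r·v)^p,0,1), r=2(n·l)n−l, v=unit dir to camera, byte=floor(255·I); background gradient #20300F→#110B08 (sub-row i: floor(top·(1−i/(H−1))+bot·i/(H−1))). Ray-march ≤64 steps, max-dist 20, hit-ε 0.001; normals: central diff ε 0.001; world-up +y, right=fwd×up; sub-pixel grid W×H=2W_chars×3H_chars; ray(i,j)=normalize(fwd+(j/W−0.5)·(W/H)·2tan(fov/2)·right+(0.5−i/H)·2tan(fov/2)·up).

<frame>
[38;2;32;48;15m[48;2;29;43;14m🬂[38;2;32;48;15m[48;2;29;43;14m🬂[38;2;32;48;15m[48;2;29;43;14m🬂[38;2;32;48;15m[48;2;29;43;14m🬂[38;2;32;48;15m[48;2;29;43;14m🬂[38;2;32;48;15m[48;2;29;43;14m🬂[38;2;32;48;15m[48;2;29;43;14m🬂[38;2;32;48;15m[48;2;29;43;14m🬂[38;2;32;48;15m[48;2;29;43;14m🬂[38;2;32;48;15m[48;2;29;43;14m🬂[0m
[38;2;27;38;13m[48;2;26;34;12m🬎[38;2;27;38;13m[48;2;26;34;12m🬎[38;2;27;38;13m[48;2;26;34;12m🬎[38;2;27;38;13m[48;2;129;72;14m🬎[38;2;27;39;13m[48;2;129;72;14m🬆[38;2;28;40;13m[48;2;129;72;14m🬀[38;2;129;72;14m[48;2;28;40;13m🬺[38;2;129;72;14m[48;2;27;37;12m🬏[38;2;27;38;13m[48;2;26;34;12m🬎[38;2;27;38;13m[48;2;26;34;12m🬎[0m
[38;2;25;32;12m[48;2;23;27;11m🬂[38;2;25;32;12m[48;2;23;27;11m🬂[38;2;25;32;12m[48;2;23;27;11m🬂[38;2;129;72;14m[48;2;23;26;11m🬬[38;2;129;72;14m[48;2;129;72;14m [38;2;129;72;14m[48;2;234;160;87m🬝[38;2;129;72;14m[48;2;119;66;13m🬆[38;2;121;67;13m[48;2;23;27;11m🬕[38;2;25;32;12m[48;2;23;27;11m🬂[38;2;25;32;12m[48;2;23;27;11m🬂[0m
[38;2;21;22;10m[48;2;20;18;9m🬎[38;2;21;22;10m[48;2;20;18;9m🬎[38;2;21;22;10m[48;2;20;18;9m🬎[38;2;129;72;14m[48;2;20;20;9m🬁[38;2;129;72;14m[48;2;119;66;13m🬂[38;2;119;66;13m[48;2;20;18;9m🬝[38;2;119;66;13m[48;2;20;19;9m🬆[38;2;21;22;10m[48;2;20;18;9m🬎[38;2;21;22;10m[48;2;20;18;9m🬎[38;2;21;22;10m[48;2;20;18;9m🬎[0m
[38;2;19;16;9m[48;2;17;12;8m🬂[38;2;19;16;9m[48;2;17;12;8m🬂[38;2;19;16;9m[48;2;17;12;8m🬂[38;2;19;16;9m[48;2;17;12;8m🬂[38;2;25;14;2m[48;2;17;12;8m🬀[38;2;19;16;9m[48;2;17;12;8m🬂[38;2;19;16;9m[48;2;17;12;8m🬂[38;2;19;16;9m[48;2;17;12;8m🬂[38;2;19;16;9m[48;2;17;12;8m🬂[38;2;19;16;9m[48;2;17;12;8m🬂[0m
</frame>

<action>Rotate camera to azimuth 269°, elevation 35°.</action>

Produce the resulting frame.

<frame>
[38;2;32;48;15m[48;2;29;43;14m🬂[38;2;32;48;15m[48;2;29;43;14m🬂[38;2;32;48;15m[48;2;29;43;14m🬂[38;2;32;48;15m[48;2;29;43;14m🬂[38;2;32;48;15m[48;2;29;43;14m🬂[38;2;32;48;15m[48;2;29;43;14m🬂[38;2;32;48;15m[48;2;29;43;14m🬂[38;2;32;48;15m[48;2;29;43;14m🬂[38;2;32;48;15m[48;2;29;43;14m🬂[38;2;32;48;15m[48;2;29;43;14m🬂[0m
[38;2;27;38;13m[48;2;26;34;12m🬎[38;2;27;38;13m[48;2;26;34;12m🬎[38;2;27;38;13m[48;2;26;34;12m🬎[38;2;27;39;13m[48;2;129;72;14m🬆[38;2;28;40;13m[48;2;129;72;14m🬂[38;2;28;40;13m[48;2;129;72;14m🬂[38;2;28;40;13m[48;2;129;72;14m🬂[38;2;129;72;14m[48;2;27;37;12m🬏[38;2;27;38;13m[48;2;26;34;12m🬎[38;2;27;38;13m[48;2;26;34;12m🬎[0m
[38;2;25;32;12m[48;2;23;27;11m🬂[38;2;25;32;12m[48;2;23;27;11m🬂[38;2;25;32;12m[48;2;23;27;11m🬂[38;2;129;72;14m[48;2;119;66;13m🬂[38;2;129;72;14m[48;2;119;66;13m🬂[38;2;129;72;14m[48;2;119;66;13m🬂[38;2;129;72;14m[48;2;119;66;13m🬂[38;2;122;68;13m[48;2;24;29;11m▌[38;2;25;32;12m[48;2;23;27;11m🬂[38;2;25;32;12m[48;2;23;27;11m🬂[0m
[38;2;21;22;10m[48;2;20;18;9m🬎[38;2;21;22;10m[48;2;20;18;9m🬎[38;2;21;22;10m[48;2;20;18;9m🬎[38;2;119;66;13m[48;2;20;18;9m🬬[38;2;119;66;13m[48;2;119;66;13m [38;2;119;66;13m[48;2;119;66;13m [38;2;119;66;13m[48;2;119;66;13m [38;2;119;66;13m[48;2;20;20;9m🬄[38;2;21;22;10m[48;2;20;18;9m🬎[38;2;21;22;10m[48;2;20;18;9m🬎[0m
[38;2;19;16;9m[48;2;17;12;8m🬂[38;2;19;16;9m[48;2;17;12;8m🬂[38;2;19;16;9m[48;2;17;12;8m🬂[38;2;19;16;9m[48;2;17;12;8m🬂[38;2;19;16;9m[48;2;17;12;8m🬂[38;2;19;16;9m[48;2;17;12;8m🬂[38;2;19;16;9m[48;2;17;12;8m🬂[38;2;19;16;9m[48;2;17;12;8m🬂[38;2;19;16;9m[48;2;17;12;8m🬂[38;2;19;16;9m[48;2;17;12;8m🬂[0m
</frame>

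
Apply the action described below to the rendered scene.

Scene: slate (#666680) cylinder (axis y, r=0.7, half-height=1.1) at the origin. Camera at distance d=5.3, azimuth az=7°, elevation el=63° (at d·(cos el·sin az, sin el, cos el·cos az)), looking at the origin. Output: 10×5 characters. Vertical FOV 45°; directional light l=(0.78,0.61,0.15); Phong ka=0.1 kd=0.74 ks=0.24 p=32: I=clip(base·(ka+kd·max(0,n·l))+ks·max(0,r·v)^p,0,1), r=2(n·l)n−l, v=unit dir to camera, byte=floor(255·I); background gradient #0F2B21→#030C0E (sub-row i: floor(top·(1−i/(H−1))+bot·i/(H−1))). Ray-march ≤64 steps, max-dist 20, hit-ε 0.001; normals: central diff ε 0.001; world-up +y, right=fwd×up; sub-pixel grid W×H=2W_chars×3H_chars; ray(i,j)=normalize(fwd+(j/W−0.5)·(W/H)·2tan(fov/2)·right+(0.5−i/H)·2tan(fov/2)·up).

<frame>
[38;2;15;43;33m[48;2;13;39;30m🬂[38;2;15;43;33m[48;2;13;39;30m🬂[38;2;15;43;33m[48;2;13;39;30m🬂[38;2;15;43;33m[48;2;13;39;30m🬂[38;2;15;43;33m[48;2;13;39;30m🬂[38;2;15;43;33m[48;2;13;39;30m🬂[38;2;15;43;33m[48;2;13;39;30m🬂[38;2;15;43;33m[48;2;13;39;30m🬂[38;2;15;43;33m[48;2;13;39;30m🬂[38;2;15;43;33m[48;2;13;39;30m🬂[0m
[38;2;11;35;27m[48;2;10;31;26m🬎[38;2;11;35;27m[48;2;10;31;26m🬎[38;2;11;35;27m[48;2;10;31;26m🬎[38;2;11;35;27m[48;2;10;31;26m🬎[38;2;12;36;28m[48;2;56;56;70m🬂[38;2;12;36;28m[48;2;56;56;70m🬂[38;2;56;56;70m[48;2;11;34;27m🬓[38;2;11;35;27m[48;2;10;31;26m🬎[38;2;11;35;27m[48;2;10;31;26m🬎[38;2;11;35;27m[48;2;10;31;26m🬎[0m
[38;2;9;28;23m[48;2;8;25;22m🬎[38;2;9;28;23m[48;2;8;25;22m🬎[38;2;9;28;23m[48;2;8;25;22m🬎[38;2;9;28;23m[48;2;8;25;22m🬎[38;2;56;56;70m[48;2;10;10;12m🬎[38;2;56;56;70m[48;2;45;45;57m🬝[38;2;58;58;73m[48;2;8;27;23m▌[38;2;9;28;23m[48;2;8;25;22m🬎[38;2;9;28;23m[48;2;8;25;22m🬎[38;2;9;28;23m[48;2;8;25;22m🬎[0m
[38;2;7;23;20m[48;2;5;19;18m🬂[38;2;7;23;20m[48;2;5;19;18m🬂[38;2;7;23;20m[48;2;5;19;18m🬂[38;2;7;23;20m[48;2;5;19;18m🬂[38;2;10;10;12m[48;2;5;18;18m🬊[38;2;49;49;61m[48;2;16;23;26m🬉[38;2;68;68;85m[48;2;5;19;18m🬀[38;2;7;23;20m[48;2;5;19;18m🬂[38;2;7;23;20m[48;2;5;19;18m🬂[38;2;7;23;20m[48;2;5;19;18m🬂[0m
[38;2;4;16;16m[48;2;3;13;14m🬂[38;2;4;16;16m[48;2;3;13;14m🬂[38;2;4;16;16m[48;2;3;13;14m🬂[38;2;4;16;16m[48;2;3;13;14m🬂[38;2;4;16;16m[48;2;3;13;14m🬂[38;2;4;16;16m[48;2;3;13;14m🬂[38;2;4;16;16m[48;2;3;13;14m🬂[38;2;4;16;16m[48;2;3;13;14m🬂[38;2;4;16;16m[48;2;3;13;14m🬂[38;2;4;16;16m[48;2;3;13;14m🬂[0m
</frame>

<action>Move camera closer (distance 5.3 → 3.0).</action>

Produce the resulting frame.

<frame>
[38;2;15;43;33m[48;2;13;39;30m🬂[38;2;15;43;33m[48;2;13;39;30m🬂[38;2;56;56;70m[48;2;14;41;31m🬦[38;2;56;56;70m[48;2;56;56;70m [38;2;56;56;70m[48;2;56;56;70m [38;2;56;56;70m[48;2;56;56;70m [38;2;56;56;70m[48;2;56;56;70m [38;2;56;56;70m[48;2;15;43;33m🬺[38;2;15;43;33m[48;2;13;39;30m🬂[38;2;15;43;33m[48;2;13;39;30m🬂[0m
[38;2;11;35;27m[48;2;10;31;26m🬎[38;2;11;35;27m[48;2;10;31;26m🬎[38;2;56;56;70m[48;2;56;56;70m [38;2;56;56;70m[48;2;56;56;70m [38;2;56;56;70m[48;2;56;56;70m [38;2;56;56;70m[48;2;56;56;70m [38;2;56;56;70m[48;2;56;56;70m [38;2;56;56;70m[48;2;56;56;70m [38;2;56;56;70m[48;2;11;33;27m▌[38;2;11;35;27m[48;2;10;31;26m🬎[0m
[38;2;9;28;23m[48;2;8;25;22m🬎[38;2;9;28;23m[48;2;8;25;22m🬎[38;2;56;56;70m[48;2;8;23;20m🬁[38;2;56;56;70m[48;2;10;10;12m🬬[38;2;56;56;70m[48;2;56;56;70m [38;2;56;56;70m[48;2;56;56;70m [38;2;56;56;70m[48;2;56;56;70m [38;2;58;58;72m[48;2;8;25;22m🬝[38;2;9;28;23m[48;2;8;25;22m🬎[38;2;9;28;23m[48;2;8;25;22m🬎[0m
[38;2;7;23;20m[48;2;5;19;18m🬂[38;2;7;23;20m[48;2;5;19;18m🬂[38;2;7;23;20m[48;2;5;19;18m🬂[38;2;10;10;12m[48;2;5;19;18m🬨[38;2;18;18;23m[48;2;10;10;12m▐[38;2;28;28;35m[48;2;37;37;46m▌[38;2;48;48;60m[48;2;61;61;76m🬕[38;2;64;64;81m[48;2;5;19;18m🬀[38;2;7;23;20m[48;2;5;19;18m🬂[38;2;7;23;20m[48;2;5;19;18m🬂[0m
[38;2;4;16;16m[48;2;3;13;14m🬂[38;2;4;16;16m[48;2;3;13;14m🬂[38;2;4;16;16m[48;2;3;13;14m🬂[38;2;4;16;16m[48;2;3;13;14m🬂[38;2;14;14;18m[48;2;4;12;14m🬁[38;2;32;32;40m[48;2;3;12;14m🬆[38;2;55;55;69m[48;2;3;13;14m🬀[38;2;4;16;16m[48;2;3;13;14m🬂[38;2;4;16;16m[48;2;3;13;14m🬂[38;2;4;16;16m[48;2;3;13;14m🬂[0m
</frame>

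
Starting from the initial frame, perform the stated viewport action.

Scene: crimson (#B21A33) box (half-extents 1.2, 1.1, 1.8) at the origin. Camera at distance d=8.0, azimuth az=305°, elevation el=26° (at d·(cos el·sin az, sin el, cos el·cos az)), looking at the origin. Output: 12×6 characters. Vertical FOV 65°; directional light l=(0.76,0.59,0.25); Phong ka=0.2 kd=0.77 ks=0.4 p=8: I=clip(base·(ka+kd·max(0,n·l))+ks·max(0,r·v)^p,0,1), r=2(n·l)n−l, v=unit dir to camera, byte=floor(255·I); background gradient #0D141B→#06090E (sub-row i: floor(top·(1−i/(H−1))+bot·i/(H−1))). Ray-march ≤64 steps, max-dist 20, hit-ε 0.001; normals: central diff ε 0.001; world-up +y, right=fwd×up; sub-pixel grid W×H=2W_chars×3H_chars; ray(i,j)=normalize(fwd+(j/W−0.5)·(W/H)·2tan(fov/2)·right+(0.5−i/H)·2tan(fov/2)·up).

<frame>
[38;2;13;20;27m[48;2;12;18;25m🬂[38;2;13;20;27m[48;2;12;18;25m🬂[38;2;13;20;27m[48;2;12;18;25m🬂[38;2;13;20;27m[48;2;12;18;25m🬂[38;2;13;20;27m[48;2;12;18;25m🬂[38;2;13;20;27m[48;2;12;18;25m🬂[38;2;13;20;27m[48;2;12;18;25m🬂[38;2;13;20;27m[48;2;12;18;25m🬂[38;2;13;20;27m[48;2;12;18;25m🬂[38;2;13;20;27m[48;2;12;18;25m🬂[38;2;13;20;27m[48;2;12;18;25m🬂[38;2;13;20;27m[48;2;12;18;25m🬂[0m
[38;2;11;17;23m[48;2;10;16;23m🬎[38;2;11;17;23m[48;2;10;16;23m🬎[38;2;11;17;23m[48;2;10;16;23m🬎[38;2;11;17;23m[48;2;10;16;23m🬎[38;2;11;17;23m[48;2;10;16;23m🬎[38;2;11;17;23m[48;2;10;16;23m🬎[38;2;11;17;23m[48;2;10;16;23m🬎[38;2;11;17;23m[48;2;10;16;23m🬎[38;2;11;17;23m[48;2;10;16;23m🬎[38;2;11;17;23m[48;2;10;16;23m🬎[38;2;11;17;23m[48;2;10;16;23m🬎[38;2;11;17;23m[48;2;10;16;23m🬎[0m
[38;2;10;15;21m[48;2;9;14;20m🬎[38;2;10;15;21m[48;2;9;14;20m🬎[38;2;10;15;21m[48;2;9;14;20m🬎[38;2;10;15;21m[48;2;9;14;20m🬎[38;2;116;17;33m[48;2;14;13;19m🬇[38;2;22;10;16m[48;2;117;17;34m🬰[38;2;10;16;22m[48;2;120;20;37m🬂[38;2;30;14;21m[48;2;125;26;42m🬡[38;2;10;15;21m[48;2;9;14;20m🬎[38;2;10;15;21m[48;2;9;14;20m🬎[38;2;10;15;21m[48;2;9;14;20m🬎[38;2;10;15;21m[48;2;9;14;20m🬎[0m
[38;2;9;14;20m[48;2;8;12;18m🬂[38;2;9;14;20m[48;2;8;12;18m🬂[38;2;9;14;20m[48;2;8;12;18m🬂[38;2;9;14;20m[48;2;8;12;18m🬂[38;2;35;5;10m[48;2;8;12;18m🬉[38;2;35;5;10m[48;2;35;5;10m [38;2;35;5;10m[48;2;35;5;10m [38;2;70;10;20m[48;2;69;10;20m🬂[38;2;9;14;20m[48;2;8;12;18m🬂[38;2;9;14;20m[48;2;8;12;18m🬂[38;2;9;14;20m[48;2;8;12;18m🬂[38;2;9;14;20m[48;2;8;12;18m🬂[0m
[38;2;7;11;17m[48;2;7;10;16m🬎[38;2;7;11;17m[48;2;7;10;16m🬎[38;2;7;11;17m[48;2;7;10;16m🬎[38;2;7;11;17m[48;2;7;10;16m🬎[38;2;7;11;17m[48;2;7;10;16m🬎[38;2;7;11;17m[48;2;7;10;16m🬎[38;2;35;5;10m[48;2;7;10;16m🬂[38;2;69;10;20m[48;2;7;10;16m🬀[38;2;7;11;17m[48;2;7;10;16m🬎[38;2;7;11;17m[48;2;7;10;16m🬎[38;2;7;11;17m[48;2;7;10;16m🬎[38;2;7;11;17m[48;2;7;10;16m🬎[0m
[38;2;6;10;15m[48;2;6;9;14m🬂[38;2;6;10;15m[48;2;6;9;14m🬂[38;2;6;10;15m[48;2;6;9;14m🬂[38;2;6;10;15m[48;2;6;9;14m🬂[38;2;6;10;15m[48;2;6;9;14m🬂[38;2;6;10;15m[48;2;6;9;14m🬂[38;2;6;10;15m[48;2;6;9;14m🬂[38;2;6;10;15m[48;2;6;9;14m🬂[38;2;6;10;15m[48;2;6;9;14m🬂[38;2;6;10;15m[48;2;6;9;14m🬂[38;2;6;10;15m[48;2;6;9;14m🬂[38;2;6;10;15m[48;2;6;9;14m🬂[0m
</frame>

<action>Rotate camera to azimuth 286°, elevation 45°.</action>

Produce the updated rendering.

<frame>
[38;2;13;20;27m[48;2;12;18;25m🬂[38;2;13;20;27m[48;2;12;18;25m🬂[38;2;13;20;27m[48;2;12;18;25m🬂[38;2;13;20;27m[48;2;12;18;25m🬂[38;2;13;20;27m[48;2;12;18;25m🬂[38;2;13;20;27m[48;2;12;18;25m🬂[38;2;13;20;27m[48;2;12;18;25m🬂[38;2;13;20;27m[48;2;12;18;25m🬂[38;2;13;20;27m[48;2;12;18;25m🬂[38;2;13;20;27m[48;2;12;18;25m🬂[38;2;13;20;27m[48;2;12;18;25m🬂[38;2;13;20;27m[48;2;12;18;25m🬂[0m
[38;2;11;17;23m[48;2;10;16;23m🬎[38;2;11;17;23m[48;2;10;16;23m🬎[38;2;11;17;23m[48;2;10;16;23m🬎[38;2;11;17;23m[48;2;10;16;23m🬎[38;2;11;17;23m[48;2;10;16;23m🬎[38;2;11;17;23m[48;2;10;16;23m🬎[38;2;11;17;23m[48;2;10;16;23m🬎[38;2;11;17;23m[48;2;10;16;23m🬎[38;2;11;17;23m[48;2;10;16;23m🬎[38;2;11;17;23m[48;2;10;16;23m🬎[38;2;11;17;23m[48;2;10;16;23m🬎[38;2;11;17;23m[48;2;10;16;23m🬎[0m
[38;2;10;15;21m[48;2;9;14;20m🬎[38;2;10;15;21m[48;2;9;14;20m🬎[38;2;10;15;21m[48;2;9;14;20m🬎[38;2;10;15;21m[48;2;9;14;20m🬎[38;2;10;15;21m[48;2;127;28;44m🬆[38;2;135;35;52m[48;2;143;44;60m▌[38;2;10;16;22m[48;2;160;60;77m🬂[38;2;10;16;22m[48;2;183;83;100m🬂[38;2;10;15;21m[48;2;9;14;20m🬎[38;2;10;15;21m[48;2;9;14;20m🬎[38;2;10;15;21m[48;2;9;14;20m🬎[38;2;10;15;21m[48;2;9;14;20m🬎[0m
[38;2;9;14;20m[48;2;8;12;18m🬂[38;2;9;14;20m[48;2;8;12;18m🬂[38;2;9;14;20m[48;2;8;12;18m🬂[38;2;9;14;20m[48;2;8;12;18m🬂[38;2;35;5;10m[48;2;8;12;18m🬨[38;2;35;5;10m[48;2;144;45;61m🬺[38;2;160;60;77m[48;2;35;5;10m🬂[38;2;183;84;100m[48;2;28;6;12m🬂[38;2;9;14;20m[48;2;8;12;18m🬂[38;2;9;14;20m[48;2;8;12;18m🬂[38;2;9;14;20m[48;2;8;12;18m🬂[38;2;9;14;20m[48;2;8;12;18m🬂[0m
[38;2;7;11;17m[48;2;7;10;16m🬎[38;2;7;11;17m[48;2;7;10;16m🬎[38;2;7;11;17m[48;2;7;10;16m🬎[38;2;7;11;17m[48;2;7;10;16m🬎[38;2;7;11;17m[48;2;7;10;16m🬎[38;2;7;11;17m[48;2;7;10;16m🬎[38;2;35;5;10m[48;2;7;10;16m🬁[38;2;35;5;10m[48;2;7;10;16m🬀[38;2;7;11;17m[48;2;7;10;16m🬎[38;2;7;11;17m[48;2;7;10;16m🬎[38;2;7;11;17m[48;2;7;10;16m🬎[38;2;7;11;17m[48;2;7;10;16m🬎[0m
[38;2;6;10;15m[48;2;6;9;14m🬂[38;2;6;10;15m[48;2;6;9;14m🬂[38;2;6;10;15m[48;2;6;9;14m🬂[38;2;6;10;15m[48;2;6;9;14m🬂[38;2;6;10;15m[48;2;6;9;14m🬂[38;2;6;10;15m[48;2;6;9;14m🬂[38;2;6;10;15m[48;2;6;9;14m🬂[38;2;6;10;15m[48;2;6;9;14m🬂[38;2;6;10;15m[48;2;6;9;14m🬂[38;2;6;10;15m[48;2;6;9;14m🬂[38;2;6;10;15m[48;2;6;9;14m🬂[38;2;6;10;15m[48;2;6;9;14m🬂[0m
</frame>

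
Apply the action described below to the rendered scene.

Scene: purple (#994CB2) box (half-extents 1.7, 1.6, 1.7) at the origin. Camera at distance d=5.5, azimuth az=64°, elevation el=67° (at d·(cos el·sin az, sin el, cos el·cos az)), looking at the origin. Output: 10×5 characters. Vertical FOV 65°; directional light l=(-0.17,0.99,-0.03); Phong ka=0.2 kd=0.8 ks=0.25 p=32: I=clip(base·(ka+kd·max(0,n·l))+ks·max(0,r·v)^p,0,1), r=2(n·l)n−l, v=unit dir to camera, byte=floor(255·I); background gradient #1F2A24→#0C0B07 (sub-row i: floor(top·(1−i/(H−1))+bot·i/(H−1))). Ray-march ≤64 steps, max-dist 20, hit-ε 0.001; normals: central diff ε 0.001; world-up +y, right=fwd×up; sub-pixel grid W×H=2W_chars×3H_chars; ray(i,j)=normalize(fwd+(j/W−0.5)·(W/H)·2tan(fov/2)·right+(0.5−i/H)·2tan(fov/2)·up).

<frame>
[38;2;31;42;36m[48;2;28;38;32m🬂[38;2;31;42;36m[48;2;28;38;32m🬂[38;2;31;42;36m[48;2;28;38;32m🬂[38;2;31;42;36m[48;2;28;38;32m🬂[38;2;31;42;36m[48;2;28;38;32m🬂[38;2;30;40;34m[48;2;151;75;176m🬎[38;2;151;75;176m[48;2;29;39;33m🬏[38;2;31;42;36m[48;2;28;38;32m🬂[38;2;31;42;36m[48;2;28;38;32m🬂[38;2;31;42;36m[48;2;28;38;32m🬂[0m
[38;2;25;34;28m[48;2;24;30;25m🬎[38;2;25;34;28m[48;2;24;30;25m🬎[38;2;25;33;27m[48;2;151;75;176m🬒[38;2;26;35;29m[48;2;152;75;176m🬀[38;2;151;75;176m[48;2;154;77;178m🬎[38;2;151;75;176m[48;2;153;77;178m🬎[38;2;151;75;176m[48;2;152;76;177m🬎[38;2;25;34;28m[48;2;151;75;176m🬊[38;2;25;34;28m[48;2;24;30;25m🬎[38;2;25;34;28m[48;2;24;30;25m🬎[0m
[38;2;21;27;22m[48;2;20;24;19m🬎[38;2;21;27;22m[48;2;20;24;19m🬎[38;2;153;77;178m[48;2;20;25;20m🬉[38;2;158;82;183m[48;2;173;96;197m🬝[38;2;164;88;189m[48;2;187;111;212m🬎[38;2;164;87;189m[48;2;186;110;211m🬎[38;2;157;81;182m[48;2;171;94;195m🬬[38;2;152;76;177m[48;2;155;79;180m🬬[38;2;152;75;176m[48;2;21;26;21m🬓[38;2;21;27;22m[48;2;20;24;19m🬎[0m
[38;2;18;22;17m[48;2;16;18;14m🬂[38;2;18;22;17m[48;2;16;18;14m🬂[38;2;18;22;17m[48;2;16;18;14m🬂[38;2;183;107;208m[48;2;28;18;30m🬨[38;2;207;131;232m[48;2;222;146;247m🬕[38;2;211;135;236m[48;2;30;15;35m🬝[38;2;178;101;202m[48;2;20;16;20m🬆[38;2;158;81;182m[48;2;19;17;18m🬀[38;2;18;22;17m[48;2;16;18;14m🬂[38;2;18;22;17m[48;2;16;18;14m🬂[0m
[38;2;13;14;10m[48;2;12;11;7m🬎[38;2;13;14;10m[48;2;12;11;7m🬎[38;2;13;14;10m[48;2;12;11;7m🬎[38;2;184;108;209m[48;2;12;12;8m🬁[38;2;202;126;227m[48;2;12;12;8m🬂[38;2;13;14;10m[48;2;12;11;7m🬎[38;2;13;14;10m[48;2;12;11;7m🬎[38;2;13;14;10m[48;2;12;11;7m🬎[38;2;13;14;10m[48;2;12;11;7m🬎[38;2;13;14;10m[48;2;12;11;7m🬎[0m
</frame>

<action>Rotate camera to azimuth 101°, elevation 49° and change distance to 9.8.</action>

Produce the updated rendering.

<frame>
[38;2;31;42;36m[48;2;28;38;32m🬂[38;2;31;42;36m[48;2;28;38;32m🬂[38;2;31;42;36m[48;2;28;38;32m🬂[38;2;31;42;36m[48;2;28;38;32m🬂[38;2;31;42;36m[48;2;28;38;32m🬂[38;2;31;42;36m[48;2;28;38;32m🬂[38;2;31;42;36m[48;2;28;38;32m🬂[38;2;31;42;36m[48;2;28;38;32m🬂[38;2;31;42;36m[48;2;28;38;32m🬂[38;2;31;42;36m[48;2;28;38;32m🬂[0m
[38;2;25;34;28m[48;2;24;30;25m🬎[38;2;25;34;28m[48;2;24;30;25m🬎[38;2;25;34;28m[48;2;24;30;25m🬎[38;2;25;34;28m[48;2;24;30;25m🬎[38;2;25;33;27m[48;2;151;75;176m🬝[38;2;25;34;28m[48;2;151;75;176m🬎[38;2;151;75;176m[48;2;25;33;27m🬏[38;2;25;34;28m[48;2;24;30;25m🬎[38;2;25;34;28m[48;2;24;30;25m🬎[38;2;25;34;28m[48;2;24;30;25m🬎[0m
[38;2;21;27;22m[48;2;20;24;19m🬎[38;2;21;27;22m[48;2;20;24;19m🬎[38;2;21;27;22m[48;2;20;24;19m🬎[38;2;21;27;22m[48;2;20;24;19m🬎[38;2;151;75;176m[48;2;30;15;35m🬎[38;2;30;15;35m[48;2;151;75;176m🬏[38;2;151;75;176m[48;2;21;26;21m▌[38;2;21;27;22m[48;2;20;24;19m🬎[38;2;21;27;22m[48;2;20;24;19m🬎[38;2;21;27;22m[48;2;20;24;19m🬎[0m
[38;2;18;22;17m[48;2;16;18;14m🬂[38;2;18;22;17m[48;2;16;18;14m🬂[38;2;18;22;17m[48;2;16;18;14m🬂[38;2;18;22;17m[48;2;16;18;14m🬂[38;2;30;15;35m[48;2;16;17;13m🬊[38;2;30;15;35m[48;2;16;17;13m🬎[38;2;18;22;17m[48;2;16;18;14m🬂[38;2;18;22;17m[48;2;16;18;14m🬂[38;2;18;22;17m[48;2;16;18;14m🬂[38;2;18;22;17m[48;2;16;18;14m🬂[0m
[38;2;13;14;10m[48;2;12;11;7m🬎[38;2;13;14;10m[48;2;12;11;7m🬎[38;2;13;14;10m[48;2;12;11;7m🬎[38;2;13;14;10m[48;2;12;11;7m🬎[38;2;13;14;10m[48;2;12;11;7m🬎[38;2;13;14;10m[48;2;12;11;7m🬎[38;2;13;14;10m[48;2;12;11;7m🬎[38;2;13;14;10m[48;2;12;11;7m🬎[38;2;13;14;10m[48;2;12;11;7m🬎[38;2;13;14;10m[48;2;12;11;7m🬎[0m
</frame>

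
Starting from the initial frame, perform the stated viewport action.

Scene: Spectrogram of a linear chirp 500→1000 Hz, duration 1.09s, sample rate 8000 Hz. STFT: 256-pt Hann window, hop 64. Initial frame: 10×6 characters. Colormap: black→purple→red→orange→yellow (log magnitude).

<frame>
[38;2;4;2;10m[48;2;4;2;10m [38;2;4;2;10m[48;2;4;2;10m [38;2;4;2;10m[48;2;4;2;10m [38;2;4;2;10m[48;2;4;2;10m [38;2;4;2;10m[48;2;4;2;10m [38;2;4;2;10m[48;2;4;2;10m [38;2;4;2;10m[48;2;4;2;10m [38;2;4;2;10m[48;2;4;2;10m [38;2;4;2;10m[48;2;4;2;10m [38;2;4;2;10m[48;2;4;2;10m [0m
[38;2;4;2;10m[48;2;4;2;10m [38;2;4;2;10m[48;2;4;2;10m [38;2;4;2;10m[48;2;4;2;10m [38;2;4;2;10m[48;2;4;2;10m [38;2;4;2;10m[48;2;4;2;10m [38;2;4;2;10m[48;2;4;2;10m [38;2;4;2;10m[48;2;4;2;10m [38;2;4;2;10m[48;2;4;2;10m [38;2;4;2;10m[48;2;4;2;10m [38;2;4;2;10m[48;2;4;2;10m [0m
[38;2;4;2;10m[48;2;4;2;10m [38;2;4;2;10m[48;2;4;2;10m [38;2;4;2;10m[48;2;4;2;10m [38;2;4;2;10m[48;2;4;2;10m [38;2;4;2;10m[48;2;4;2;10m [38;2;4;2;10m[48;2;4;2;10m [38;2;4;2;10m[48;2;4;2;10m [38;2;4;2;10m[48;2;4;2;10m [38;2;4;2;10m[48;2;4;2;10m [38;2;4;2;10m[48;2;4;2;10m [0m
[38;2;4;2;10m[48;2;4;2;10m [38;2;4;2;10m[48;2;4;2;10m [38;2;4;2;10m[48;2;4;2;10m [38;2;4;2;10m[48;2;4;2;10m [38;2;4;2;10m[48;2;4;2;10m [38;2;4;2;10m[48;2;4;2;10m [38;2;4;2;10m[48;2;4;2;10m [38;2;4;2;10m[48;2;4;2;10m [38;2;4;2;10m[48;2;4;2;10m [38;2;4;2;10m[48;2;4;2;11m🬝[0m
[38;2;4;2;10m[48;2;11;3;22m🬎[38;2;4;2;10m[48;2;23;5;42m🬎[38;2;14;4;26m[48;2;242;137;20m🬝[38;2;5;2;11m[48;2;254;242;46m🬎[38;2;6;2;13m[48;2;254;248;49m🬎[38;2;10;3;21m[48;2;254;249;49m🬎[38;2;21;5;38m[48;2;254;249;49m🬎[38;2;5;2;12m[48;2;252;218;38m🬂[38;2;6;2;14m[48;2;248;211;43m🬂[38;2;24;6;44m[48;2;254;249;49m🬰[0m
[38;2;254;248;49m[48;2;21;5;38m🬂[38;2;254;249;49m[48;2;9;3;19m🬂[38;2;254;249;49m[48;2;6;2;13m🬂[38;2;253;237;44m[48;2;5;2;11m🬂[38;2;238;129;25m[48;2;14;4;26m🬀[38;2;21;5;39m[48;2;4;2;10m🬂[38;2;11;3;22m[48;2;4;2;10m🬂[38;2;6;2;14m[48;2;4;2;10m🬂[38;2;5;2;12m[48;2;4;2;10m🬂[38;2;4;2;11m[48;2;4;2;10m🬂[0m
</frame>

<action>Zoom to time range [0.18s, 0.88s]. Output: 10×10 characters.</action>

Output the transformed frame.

<frame>
[38;2;4;2;10m[48;2;4;2;10m [38;2;4;2;10m[48;2;4;2;10m [38;2;4;2;10m[48;2;4;2;10m [38;2;4;2;10m[48;2;4;2;10m [38;2;4;2;10m[48;2;4;2;10m [38;2;4;2;10m[48;2;4;2;10m [38;2;4;2;10m[48;2;4;2;10m [38;2;4;2;10m[48;2;4;2;10m [38;2;4;2;10m[48;2;4;2;10m [38;2;4;2;10m[48;2;4;2;10m [0m
[38;2;4;2;10m[48;2;4;2;10m [38;2;4;2;10m[48;2;4;2;10m [38;2;4;2;10m[48;2;4;2;10m [38;2;4;2;10m[48;2;4;2;10m [38;2;4;2;10m[48;2;4;2;10m [38;2;4;2;10m[48;2;4;2;10m [38;2;4;2;10m[48;2;4;2;10m [38;2;4;2;10m[48;2;4;2;10m [38;2;4;2;10m[48;2;4;2;10m [38;2;4;2;10m[48;2;4;2;10m [0m
[38;2;4;2;10m[48;2;4;2;10m [38;2;4;2;10m[48;2;4;2;10m [38;2;4;2;10m[48;2;4;2;10m [38;2;4;2;10m[48;2;4;2;10m [38;2;4;2;10m[48;2;4;2;10m [38;2;4;2;10m[48;2;4;2;10m [38;2;4;2;10m[48;2;4;2;10m [38;2;4;2;10m[48;2;4;2;10m [38;2;4;2;10m[48;2;4;2;10m [38;2;4;2;10m[48;2;4;2;10m [0m
[38;2;4;2;10m[48;2;4;2;10m [38;2;4;2;10m[48;2;4;2;10m [38;2;4;2;10m[48;2;4;2;10m [38;2;4;2;10m[48;2;4;2;10m [38;2;4;2;10m[48;2;4;2;10m [38;2;4;2;10m[48;2;4;2;10m [38;2;4;2;10m[48;2;4;2;10m [38;2;4;2;10m[48;2;4;2;10m [38;2;4;2;10m[48;2;4;2;10m [38;2;4;2;10m[48;2;4;2;10m [0m
[38;2;4;2;10m[48;2;4;2;10m [38;2;4;2;10m[48;2;4;2;10m [38;2;4;2;10m[48;2;4;2;10m [38;2;4;2;10m[48;2;4;2;10m [38;2;4;2;10m[48;2;4;2;10m [38;2;4;2;10m[48;2;4;2;10m [38;2;4;2;10m[48;2;4;2;10m [38;2;4;2;10m[48;2;4;2;10m [38;2;4;2;10m[48;2;4;2;10m [38;2;4;2;10m[48;2;4;2;10m [0m
[38;2;4;2;10m[48;2;4;2;10m [38;2;4;2;10m[48;2;4;2;10m [38;2;4;2;10m[48;2;4;2;10m [38;2;4;2;10m[48;2;4;2;10m [38;2;4;2;10m[48;2;4;2;10m [38;2;4;2;10m[48;2;4;2;10m [38;2;4;2;10m[48;2;4;2;10m [38;2;4;2;10m[48;2;4;2;10m [38;2;4;2;10m[48;2;4;2;10m [38;2;4;2;10m[48;2;4;2;10m [0m
[38;2;4;2;10m[48;2;4;2;10m [38;2;4;2;10m[48;2;4;2;10m [38;2;4;2;10m[48;2;4;2;10m [38;2;4;2;10m[48;2;4;2;10m [38;2;4;2;10m[48;2;4;2;10m [38;2;4;2;10m[48;2;4;2;10m [38;2;4;2;10m[48;2;4;2;10m [38;2;4;2;10m[48;2;4;2;10m [38;2;4;2;10m[48;2;4;2;11m🬝[38;2;4;2;10m[48;2;4;2;11m🬝[0m
[38;2;4;2;10m[48;2;6;2;14m🬎[38;2;4;2;11m[48;2;9;3;19m🬝[38;2;5;2;12m[48;2;14;4;26m🬝[38;2;6;2;14m[48;2;24;6;43m🬝[38;2;8;2;17m[48;2;51;11;89m🬝[38;2;15;4;28m[48;2;221;95;49m🬝[38;2;8;2;16m[48;2;252;211;34m🬎[38;2;11;3;22m[48;2;254;248;49m🬎[38;2;20;5;37m[48;2;254;249;49m🬎[38;2;22;5;39m[48;2;242;197;49m🬆[0m
[38;2;54;12;80m[48;2;254;247;48m🬰[38;2;248;206;41m[48;2;51;12;59m🬍[38;2;253;233;42m[48;2;15;4;28m🬎[38;2;251;213;38m[48;2;10;3;20m🬎[38;2;254;248;48m[48;2;53;13;50m🬂[38;2;254;248;49m[48;2;18;4;34m🬂[38;2;254;249;49m[48;2;11;3;22m🬂[38;2;251;192;26m[48;2;7;2;16m🬂[38;2;202;57;76m[48;2;15;4;28m🬀[38;2;46;10;80m[48;2;9;2;18m🬀[0m
[38;2;5;2;12m[48;2;4;2;10m🬂[38;2;5;2;12m[48;2;4;2;10m🬂[38;2;5;2;11m[48;2;4;2;10m🬂[38;2;4;2;11m[48;2;4;2;10m🬂[38;2;4;2;10m[48;2;4;2;11m🬺[38;2;4;2;10m[48;2;4;2;10m [38;2;4;2;10m[48;2;4;2;10m [38;2;4;2;10m[48;2;4;2;10m [38;2;4;2;10m[48;2;4;2;10m [38;2;4;2;10m[48;2;4;2;10m [0m
</frame>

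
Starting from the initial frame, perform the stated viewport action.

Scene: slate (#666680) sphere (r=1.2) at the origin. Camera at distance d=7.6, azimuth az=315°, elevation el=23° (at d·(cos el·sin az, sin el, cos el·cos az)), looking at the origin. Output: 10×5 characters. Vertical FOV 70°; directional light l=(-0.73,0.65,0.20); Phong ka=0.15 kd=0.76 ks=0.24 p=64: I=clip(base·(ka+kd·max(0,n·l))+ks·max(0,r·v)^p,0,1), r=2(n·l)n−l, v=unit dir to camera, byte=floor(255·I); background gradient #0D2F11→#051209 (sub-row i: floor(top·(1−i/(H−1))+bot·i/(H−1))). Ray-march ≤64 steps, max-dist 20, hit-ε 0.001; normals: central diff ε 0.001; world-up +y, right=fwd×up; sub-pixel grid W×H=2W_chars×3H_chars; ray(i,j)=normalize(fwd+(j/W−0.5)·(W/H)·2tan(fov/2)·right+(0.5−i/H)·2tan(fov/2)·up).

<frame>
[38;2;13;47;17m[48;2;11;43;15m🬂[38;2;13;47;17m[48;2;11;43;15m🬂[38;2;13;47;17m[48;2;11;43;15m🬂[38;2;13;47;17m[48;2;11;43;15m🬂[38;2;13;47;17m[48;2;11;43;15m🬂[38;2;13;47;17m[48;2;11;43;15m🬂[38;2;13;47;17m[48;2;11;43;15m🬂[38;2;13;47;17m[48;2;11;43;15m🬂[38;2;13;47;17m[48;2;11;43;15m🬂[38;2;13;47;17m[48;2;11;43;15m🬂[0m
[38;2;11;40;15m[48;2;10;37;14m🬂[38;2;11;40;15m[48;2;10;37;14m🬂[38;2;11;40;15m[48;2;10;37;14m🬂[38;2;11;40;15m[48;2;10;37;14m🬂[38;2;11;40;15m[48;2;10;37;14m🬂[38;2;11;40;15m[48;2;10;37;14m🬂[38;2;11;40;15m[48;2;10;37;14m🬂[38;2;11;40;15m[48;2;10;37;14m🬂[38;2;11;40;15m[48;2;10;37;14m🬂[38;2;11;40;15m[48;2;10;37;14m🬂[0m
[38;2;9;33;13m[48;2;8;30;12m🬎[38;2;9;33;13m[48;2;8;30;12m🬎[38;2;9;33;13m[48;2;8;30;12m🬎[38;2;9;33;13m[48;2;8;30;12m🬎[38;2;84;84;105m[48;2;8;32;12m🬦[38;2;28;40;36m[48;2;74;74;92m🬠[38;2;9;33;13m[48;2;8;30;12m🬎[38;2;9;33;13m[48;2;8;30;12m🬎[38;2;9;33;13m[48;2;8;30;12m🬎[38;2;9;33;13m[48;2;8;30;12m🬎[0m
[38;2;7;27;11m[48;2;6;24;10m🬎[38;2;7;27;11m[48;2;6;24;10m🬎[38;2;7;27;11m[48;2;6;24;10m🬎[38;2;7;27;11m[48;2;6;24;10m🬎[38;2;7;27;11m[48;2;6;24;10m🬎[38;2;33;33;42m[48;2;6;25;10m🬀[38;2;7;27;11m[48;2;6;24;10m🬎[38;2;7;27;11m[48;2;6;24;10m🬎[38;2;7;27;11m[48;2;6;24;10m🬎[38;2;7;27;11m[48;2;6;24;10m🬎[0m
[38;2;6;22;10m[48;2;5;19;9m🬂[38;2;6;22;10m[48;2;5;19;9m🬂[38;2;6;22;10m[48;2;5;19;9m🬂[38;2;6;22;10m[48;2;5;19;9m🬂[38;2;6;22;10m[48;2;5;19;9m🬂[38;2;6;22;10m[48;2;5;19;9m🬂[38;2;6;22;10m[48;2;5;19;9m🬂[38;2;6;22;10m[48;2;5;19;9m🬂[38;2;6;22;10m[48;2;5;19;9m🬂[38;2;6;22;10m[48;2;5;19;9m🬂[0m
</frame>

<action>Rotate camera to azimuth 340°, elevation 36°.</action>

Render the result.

<frame>
[38;2;13;47;17m[48;2;11;43;15m🬂[38;2;13;47;17m[48;2;11;43;15m🬂[38;2;13;47;17m[48;2;11;43;15m🬂[38;2;13;47;17m[48;2;11;43;15m🬂[38;2;13;47;17m[48;2;11;43;15m🬂[38;2;13;47;17m[48;2;11;43;15m🬂[38;2;13;47;17m[48;2;11;43;15m🬂[38;2;13;47;17m[48;2;11;43;15m🬂[38;2;13;47;17m[48;2;11;43;15m🬂[38;2;13;47;17m[48;2;11;43;15m🬂[0m
[38;2;11;40;15m[48;2;10;37;14m🬂[38;2;11;40;15m[48;2;10;37;14m🬂[38;2;11;40;15m[48;2;10;37;14m🬂[38;2;11;40;15m[48;2;10;37;14m🬂[38;2;11;40;15m[48;2;10;37;14m🬂[38;2;11;40;15m[48;2;10;37;14m🬂[38;2;11;40;15m[48;2;10;37;14m🬂[38;2;11;40;15m[48;2;10;37;14m🬂[38;2;11;40;15m[48;2;10;37;14m🬂[38;2;11;40;15m[48;2;10;37;14m🬂[0m
[38;2;9;33;13m[48;2;8;30;12m🬎[38;2;9;33;13m[48;2;8;30;12m🬎[38;2;9;33;13m[48;2;8;30;12m🬎[38;2;9;33;13m[48;2;8;30;12m🬎[38;2;86;86;108m[48;2;8;32;12m🬦[38;2;27;35;35m[48;2;68;68;86m▐[38;2;9;33;13m[48;2;8;30;12m🬎[38;2;9;33;13m[48;2;8;30;12m🬎[38;2;9;33;13m[48;2;8;30;12m🬎[38;2;9;33;13m[48;2;8;30;12m🬎[0m
[38;2;7;27;11m[48;2;6;24;10m🬎[38;2;7;27;11m[48;2;6;24;10m🬎[38;2;7;27;11m[48;2;6;24;10m🬎[38;2;7;27;11m[48;2;6;24;10m🬎[38;2;7;27;11m[48;2;6;24;10m🬎[38;2;32;32;40m[48;2;6;25;10m🬀[38;2;7;27;11m[48;2;6;24;10m🬎[38;2;7;27;11m[48;2;6;24;10m🬎[38;2;7;27;11m[48;2;6;24;10m🬎[38;2;7;27;11m[48;2;6;24;10m🬎[0m
[38;2;6;22;10m[48;2;5;19;9m🬂[38;2;6;22;10m[48;2;5;19;9m🬂[38;2;6;22;10m[48;2;5;19;9m🬂[38;2;6;22;10m[48;2;5;19;9m🬂[38;2;6;22;10m[48;2;5;19;9m🬂[38;2;6;22;10m[48;2;5;19;9m🬂[38;2;6;22;10m[48;2;5;19;9m🬂[38;2;6;22;10m[48;2;5;19;9m🬂[38;2;6;22;10m[48;2;5;19;9m🬂[38;2;6;22;10m[48;2;5;19;9m🬂[0m
</frame>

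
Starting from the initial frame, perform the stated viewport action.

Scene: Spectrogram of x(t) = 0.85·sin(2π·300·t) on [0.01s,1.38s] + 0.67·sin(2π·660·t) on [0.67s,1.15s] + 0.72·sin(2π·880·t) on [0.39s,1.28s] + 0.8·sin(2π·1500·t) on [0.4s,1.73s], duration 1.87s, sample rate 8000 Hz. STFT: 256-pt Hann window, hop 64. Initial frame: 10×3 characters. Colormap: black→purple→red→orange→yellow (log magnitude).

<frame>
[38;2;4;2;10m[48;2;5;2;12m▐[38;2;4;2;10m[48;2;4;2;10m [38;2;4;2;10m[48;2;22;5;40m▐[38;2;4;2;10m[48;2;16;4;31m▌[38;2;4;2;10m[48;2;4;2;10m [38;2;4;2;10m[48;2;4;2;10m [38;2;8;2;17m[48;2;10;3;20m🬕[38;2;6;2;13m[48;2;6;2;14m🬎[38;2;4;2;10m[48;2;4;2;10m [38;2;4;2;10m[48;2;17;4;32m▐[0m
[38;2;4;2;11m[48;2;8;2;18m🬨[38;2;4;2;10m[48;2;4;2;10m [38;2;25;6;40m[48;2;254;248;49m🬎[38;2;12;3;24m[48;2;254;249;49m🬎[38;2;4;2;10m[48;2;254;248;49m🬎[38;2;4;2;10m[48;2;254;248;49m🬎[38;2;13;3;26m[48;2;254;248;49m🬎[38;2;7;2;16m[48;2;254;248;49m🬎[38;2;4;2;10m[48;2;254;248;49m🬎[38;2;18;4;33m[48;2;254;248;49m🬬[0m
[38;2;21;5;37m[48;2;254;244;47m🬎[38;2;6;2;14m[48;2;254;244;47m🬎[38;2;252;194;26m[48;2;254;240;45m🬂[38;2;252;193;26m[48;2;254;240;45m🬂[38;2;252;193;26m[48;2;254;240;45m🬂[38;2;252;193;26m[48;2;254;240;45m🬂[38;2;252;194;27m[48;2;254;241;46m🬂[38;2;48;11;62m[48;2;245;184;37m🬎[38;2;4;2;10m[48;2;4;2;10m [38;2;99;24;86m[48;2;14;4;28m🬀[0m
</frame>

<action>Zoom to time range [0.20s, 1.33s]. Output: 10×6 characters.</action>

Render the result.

<frame>
[38;2;4;2;10m[48;2;4;2;10m [38;2;4;2;10m[48;2;20;5;37m▌[38;2;4;2;10m[48;2;4;2;10m [38;2;4;2;10m[48;2;4;2;10m [38;2;16;4;30m[48;2;4;2;10m▌[38;2;4;2;10m[48;2;4;2;10m [38;2;4;2;10m[48;2;4;2;10m [38;2;4;2;10m[48;2;4;2;10m [38;2;4;2;10m[48;2;8;2;16m▌[38;2;4;2;10m[48;2;8;3;18m▌[0m
[38;2;4;2;10m[48;2;4;2;10m [38;2;4;2;10m[48;2;22;5;41m▌[38;2;4;2;10m[48;2;4;2;10m [38;2;4;2;10m[48;2;4;2;10m [38;2;4;2;10m[48;2;16;4;32m▐[38;2;4;2;10m[48;2;4;2;10m [38;2;4;2;10m[48;2;4;2;10m [38;2;4;2;10m[48;2;4;2;10m [38;2;4;2;10m[48;2;8;2;17m▌[38;2;4;2;10m[48;2;10;3;20m▌[0m
[38;2;4;2;10m[48;2;4;2;10m [38;2;4;2;10m[48;2;31;7;56m▌[38;2;4;2;10m[48;2;4;2;10m [38;2;4;2;10m[48;2;4;2;10m [38;2;4;2;10m[48;2;19;5;36m▐[38;2;4;2;10m[48;2;4;2;10m [38;2;4;2;10m[48;2;4;2;10m [38;2;4;2;10m[48;2;4;2;10m [38;2;4;2;10m[48;2;10;3;21m▌[38;2;4;2;10m[48;2;13;3;25m▌[0m
[38;2;4;2;10m[48;2;4;2;10m [38;2;18;5;29m[48;2;239;175;46m🬕[38;2;5;2;12m[48;2;254;248;49m🬎[38;2;5;2;12m[48;2;254;248;49m🬎[38;2;15;4;28m[48;2;254;249;49m🬎[38;2;5;2;12m[48;2;254;248;49m🬎[38;2;5;2;12m[48;2;254;248;49m🬎[38;2;5;2;12m[48;2;254;248;49m🬎[38;2;10;3;20m[48;2;254;248;49m🬎[38;2;13;3;25m[48;2;254;248;49m🬎[0m
[38;2;4;2;10m[48;2;4;2;10m [38;2;31;8;28m[48;2;253;216;35m🬕[38;2;4;2;11m[48;2;253;215;35m🬂[38;2;4;2;11m[48;2;253;215;35m🬂[38;2;21;5;39m[48;2;253;215;35m🬂[38;2;4;2;11m[48;2;253;215;35m🬂[38;2;4;2;11m[48;2;253;215;35m🬂[38;2;4;2;11m[48;2;253;215;35m🬂[38;2;17;4;32m[48;2;253;215;35m🬂[38;2;28;7;50m[48;2;253;215;35m🬂[0m
[38;2;24;6;44m[48;2;254;244;47m🬰[38;2;40;9;65m[48;2;254;244;47m🬰[38;2;24;6;44m[48;2;254;244;47m🬰[38;2;24;6;44m[48;2;254;244;47m🬰[38;2;254;237;44m[48;2;42;9;74m🬎[38;2;254;237;44m[48;2;40;9;70m🬎[38;2;254;237;44m[48;2;40;9;70m🬎[38;2;254;237;44m[48;2;40;9;70m🬎[38;2;253;233;43m[48;2;63;15;78m🬎[38;2;45;10;65m[48;2;254;244;47m🬰[0m
</frame>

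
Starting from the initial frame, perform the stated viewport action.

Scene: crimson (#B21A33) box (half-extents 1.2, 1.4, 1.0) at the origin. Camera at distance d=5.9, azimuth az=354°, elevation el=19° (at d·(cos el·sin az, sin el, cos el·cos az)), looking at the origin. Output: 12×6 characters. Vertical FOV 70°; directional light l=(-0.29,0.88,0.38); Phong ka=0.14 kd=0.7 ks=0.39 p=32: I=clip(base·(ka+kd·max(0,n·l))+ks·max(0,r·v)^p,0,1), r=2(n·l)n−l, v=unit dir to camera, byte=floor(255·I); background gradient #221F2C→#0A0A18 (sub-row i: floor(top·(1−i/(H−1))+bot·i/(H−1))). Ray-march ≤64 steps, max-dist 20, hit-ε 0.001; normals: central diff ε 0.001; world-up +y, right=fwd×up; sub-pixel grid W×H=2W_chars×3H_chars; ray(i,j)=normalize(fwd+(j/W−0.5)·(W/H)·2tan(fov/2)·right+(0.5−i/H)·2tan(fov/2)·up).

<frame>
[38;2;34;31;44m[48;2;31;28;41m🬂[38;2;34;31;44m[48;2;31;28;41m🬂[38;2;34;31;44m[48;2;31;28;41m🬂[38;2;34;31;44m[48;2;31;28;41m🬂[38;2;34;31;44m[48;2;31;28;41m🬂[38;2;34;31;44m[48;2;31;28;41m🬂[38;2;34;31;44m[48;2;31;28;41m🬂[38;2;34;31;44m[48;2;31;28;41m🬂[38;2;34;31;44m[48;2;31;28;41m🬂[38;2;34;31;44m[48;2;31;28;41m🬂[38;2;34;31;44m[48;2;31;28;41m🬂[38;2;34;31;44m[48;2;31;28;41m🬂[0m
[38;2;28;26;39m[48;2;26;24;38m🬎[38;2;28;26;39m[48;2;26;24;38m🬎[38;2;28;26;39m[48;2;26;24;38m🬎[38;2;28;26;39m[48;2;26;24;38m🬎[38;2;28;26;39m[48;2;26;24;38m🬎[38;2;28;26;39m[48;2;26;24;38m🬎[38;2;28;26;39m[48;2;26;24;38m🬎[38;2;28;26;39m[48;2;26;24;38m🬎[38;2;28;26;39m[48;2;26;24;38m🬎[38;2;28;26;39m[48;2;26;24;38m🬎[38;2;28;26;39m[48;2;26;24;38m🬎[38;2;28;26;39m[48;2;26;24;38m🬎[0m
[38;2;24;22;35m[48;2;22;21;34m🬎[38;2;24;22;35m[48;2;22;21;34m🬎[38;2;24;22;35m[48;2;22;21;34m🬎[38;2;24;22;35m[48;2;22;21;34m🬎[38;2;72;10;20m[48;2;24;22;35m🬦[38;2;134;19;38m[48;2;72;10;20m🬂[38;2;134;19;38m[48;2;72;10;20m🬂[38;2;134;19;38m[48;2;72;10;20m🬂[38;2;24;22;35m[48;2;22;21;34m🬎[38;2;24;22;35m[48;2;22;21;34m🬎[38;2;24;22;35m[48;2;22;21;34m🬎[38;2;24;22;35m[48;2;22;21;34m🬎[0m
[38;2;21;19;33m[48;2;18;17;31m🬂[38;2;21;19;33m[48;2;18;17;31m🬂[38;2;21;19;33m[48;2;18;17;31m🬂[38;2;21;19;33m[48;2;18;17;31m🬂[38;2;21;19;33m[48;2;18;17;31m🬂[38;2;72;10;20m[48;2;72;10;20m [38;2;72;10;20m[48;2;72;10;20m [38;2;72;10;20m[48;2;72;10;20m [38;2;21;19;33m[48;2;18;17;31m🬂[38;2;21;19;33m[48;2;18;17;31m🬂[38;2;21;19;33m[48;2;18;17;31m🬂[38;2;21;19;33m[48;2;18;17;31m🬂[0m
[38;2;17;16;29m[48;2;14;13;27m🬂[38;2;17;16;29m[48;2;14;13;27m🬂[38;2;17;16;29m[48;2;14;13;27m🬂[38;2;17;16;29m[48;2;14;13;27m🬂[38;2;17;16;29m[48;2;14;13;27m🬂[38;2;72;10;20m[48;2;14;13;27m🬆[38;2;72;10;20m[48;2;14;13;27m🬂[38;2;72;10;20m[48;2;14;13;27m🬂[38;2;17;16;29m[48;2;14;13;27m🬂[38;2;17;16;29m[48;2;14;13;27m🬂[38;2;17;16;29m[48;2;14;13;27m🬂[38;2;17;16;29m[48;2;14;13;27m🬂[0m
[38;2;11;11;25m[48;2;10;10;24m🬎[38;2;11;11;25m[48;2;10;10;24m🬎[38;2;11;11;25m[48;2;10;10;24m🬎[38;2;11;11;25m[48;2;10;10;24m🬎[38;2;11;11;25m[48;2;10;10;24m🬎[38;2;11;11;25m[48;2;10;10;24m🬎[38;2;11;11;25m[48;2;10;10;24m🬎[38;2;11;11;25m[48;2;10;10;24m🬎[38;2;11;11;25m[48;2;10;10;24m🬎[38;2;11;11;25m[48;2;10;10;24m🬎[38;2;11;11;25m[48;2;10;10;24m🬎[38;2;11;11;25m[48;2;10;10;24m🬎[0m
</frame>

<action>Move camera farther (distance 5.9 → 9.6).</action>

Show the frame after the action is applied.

<frame>
[38;2;34;31;44m[48;2;31;28;41m🬂[38;2;34;31;44m[48;2;31;28;41m🬂[38;2;34;31;44m[48;2;31;28;41m🬂[38;2;34;31;44m[48;2;31;28;41m🬂[38;2;34;31;44m[48;2;31;28;41m🬂[38;2;34;31;44m[48;2;31;28;41m🬂[38;2;34;31;44m[48;2;31;28;41m🬂[38;2;34;31;44m[48;2;31;28;41m🬂[38;2;34;31;44m[48;2;31;28;41m🬂[38;2;34;31;44m[48;2;31;28;41m🬂[38;2;34;31;44m[48;2;31;28;41m🬂[38;2;34;31;44m[48;2;31;28;41m🬂[0m
[38;2;28;26;39m[48;2;26;24;38m🬎[38;2;28;26;39m[48;2;26;24;38m🬎[38;2;28;26;39m[48;2;26;24;38m🬎[38;2;28;26;39m[48;2;26;24;38m🬎[38;2;28;26;39m[48;2;26;24;38m🬎[38;2;28;26;39m[48;2;26;24;38m🬎[38;2;28;26;39m[48;2;26;24;38m🬎[38;2;28;26;39m[48;2;26;24;38m🬎[38;2;28;26;39m[48;2;26;24;38m🬎[38;2;28;26;39m[48;2;26;24;38m🬎[38;2;28;26;39m[48;2;26;24;38m🬎[38;2;28;26;39m[48;2;26;24;38m🬎[0m
[38;2;24;22;35m[48;2;22;21;34m🬎[38;2;24;22;35m[48;2;22;21;34m🬎[38;2;24;22;35m[48;2;22;21;34m🬎[38;2;24;22;35m[48;2;22;21;34m🬎[38;2;24;22;35m[48;2;22;21;34m🬎[38;2;134;19;38m[48;2;33;19;32m🬇[38;2;48;16;28m[48;2;134;19;38m🬰[38;2;24;22;35m[48;2;22;21;34m🬎[38;2;24;22;35m[48;2;22;21;34m🬎[38;2;24;22;35m[48;2;22;21;34m🬎[38;2;24;22;35m[48;2;22;21;34m🬎[38;2;24;22;35m[48;2;22;21;34m🬎[0m
[38;2;21;19;33m[48;2;18;17;31m🬂[38;2;21;19;33m[48;2;18;17;31m🬂[38;2;21;19;33m[48;2;18;17;31m🬂[38;2;21;19;33m[48;2;18;17;31m🬂[38;2;21;19;33m[48;2;18;17;31m🬂[38;2;72;10;20m[48;2;19;18;32m▐[38;2;72;10;20m[48;2;72;10;20m [38;2;21;19;33m[48;2;18;17;31m🬂[38;2;21;19;33m[48;2;18;17;31m🬂[38;2;21;19;33m[48;2;18;17;31m🬂[38;2;21;19;33m[48;2;18;17;31m🬂[38;2;21;19;33m[48;2;18;17;31m🬂[0m
[38;2;17;16;29m[48;2;14;13;27m🬂[38;2;17;16;29m[48;2;14;13;27m🬂[38;2;17;16;29m[48;2;14;13;27m🬂[38;2;17;16;29m[48;2;14;13;27m🬂[38;2;17;16;29m[48;2;14;13;27m🬂[38;2;17;16;29m[48;2;14;13;27m🬂[38;2;17;16;29m[48;2;14;13;27m🬂[38;2;17;16;29m[48;2;14;13;27m🬂[38;2;17;16;29m[48;2;14;13;27m🬂[38;2;17;16;29m[48;2;14;13;27m🬂[38;2;17;16;29m[48;2;14;13;27m🬂[38;2;17;16;29m[48;2;14;13;27m🬂[0m
[38;2;11;11;25m[48;2;10;10;24m🬎[38;2;11;11;25m[48;2;10;10;24m🬎[38;2;11;11;25m[48;2;10;10;24m🬎[38;2;11;11;25m[48;2;10;10;24m🬎[38;2;11;11;25m[48;2;10;10;24m🬎[38;2;11;11;25m[48;2;10;10;24m🬎[38;2;11;11;25m[48;2;10;10;24m🬎[38;2;11;11;25m[48;2;10;10;24m🬎[38;2;11;11;25m[48;2;10;10;24m🬎[38;2;11;11;25m[48;2;10;10;24m🬎[38;2;11;11;25m[48;2;10;10;24m🬎[38;2;11;11;25m[48;2;10;10;24m🬎[0m
</frame>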